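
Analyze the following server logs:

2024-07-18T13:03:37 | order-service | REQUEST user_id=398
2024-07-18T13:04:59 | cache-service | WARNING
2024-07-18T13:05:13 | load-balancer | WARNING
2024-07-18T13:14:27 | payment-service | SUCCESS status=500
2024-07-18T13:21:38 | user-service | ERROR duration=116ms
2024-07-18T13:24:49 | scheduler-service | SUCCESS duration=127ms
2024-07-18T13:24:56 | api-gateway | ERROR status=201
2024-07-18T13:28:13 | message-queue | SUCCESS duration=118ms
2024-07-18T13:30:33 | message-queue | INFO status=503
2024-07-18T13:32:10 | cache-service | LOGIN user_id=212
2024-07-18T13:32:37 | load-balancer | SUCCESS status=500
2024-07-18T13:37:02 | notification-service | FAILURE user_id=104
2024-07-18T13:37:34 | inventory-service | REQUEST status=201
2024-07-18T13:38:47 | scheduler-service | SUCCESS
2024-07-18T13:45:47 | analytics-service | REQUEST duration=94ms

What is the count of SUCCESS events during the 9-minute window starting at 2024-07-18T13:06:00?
1

To count events in the time window:

1. Window boundaries: 2024-07-18T13:06:00 to 2024-07-18T13:15:00
2. Filter for SUCCESS events within this window
3. Count matching events: 1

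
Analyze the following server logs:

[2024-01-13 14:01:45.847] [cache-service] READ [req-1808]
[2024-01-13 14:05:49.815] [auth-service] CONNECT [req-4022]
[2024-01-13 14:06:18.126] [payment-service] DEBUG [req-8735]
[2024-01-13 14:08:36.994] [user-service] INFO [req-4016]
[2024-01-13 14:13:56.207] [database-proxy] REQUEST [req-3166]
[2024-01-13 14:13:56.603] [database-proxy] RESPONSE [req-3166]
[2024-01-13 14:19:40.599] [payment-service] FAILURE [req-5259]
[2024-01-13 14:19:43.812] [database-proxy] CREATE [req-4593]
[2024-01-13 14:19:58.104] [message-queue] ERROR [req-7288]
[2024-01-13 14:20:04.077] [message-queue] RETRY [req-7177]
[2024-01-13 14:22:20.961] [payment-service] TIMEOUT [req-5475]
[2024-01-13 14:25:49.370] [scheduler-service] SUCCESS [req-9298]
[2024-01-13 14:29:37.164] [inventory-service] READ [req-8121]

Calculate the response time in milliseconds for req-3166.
396

To calculate latency:

1. Find REQUEST with id req-3166: 2024-01-13 14:13:56.207
2. Find RESPONSE with id req-3166: 2024-01-13 14:13:56.603
3. Latency: 2024-01-13 14:13:56.603 - 2024-01-13 14:13:56.207 = 396ms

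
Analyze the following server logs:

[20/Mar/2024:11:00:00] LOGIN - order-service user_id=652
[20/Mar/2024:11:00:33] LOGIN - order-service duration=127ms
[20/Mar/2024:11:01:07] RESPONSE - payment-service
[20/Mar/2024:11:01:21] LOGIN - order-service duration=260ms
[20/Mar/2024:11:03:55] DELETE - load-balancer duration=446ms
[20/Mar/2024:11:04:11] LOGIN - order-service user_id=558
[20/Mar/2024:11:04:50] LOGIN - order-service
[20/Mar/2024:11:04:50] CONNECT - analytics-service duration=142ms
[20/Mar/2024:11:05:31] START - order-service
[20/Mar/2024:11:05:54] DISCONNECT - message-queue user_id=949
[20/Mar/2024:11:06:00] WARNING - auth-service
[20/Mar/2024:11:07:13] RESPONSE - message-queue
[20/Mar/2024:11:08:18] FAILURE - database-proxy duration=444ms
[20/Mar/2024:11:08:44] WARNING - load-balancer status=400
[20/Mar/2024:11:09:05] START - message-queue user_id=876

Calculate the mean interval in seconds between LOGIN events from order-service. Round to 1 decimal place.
72.5

To calculate average interval:

1. Find all LOGIN events for order-service in order
2. Calculate time gaps between consecutive events
3. Compute mean of gaps: 290 / 4 = 72.5 seconds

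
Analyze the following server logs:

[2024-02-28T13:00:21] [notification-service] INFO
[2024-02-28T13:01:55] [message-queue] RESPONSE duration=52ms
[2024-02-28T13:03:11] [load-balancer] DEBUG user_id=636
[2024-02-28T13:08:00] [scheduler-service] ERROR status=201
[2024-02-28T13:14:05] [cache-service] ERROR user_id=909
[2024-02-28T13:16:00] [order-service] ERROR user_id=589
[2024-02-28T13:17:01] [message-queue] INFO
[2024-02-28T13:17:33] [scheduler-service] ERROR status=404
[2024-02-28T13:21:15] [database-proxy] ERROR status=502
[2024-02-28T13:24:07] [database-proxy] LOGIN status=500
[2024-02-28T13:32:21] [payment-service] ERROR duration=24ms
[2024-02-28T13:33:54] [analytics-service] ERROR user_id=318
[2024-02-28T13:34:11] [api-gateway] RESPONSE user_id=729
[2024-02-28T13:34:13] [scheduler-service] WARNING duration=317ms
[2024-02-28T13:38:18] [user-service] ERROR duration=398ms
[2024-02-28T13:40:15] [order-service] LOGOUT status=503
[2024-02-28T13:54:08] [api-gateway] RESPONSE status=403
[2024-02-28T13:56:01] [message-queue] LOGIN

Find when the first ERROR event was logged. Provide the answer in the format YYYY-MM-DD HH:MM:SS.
2024-02-28 13:08:00

To find the first event:

1. Filter for all ERROR events
2. Sort by timestamp
3. Select the first one
4. Timestamp: 2024-02-28 13:08:00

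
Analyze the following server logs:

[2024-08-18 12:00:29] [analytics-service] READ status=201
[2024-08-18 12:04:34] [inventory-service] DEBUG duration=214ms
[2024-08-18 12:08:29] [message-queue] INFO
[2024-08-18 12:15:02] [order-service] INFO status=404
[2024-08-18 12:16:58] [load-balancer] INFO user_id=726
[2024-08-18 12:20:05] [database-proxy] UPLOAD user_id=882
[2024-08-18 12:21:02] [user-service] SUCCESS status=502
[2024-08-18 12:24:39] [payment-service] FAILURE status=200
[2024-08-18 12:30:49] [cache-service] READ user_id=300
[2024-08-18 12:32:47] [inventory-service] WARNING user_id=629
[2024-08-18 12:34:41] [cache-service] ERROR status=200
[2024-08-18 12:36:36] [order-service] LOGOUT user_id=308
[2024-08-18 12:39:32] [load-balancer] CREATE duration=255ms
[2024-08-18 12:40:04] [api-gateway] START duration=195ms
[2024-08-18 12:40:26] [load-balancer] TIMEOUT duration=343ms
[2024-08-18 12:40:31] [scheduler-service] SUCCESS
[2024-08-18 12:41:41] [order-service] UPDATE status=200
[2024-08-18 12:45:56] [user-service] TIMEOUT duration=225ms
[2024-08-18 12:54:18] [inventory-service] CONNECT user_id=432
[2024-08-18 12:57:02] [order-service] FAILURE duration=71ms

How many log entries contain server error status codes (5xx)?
1

To find matching entries:

1. Pattern to match: server error status codes (5xx)
2. Scan each log entry for the pattern
3. Count matches: 1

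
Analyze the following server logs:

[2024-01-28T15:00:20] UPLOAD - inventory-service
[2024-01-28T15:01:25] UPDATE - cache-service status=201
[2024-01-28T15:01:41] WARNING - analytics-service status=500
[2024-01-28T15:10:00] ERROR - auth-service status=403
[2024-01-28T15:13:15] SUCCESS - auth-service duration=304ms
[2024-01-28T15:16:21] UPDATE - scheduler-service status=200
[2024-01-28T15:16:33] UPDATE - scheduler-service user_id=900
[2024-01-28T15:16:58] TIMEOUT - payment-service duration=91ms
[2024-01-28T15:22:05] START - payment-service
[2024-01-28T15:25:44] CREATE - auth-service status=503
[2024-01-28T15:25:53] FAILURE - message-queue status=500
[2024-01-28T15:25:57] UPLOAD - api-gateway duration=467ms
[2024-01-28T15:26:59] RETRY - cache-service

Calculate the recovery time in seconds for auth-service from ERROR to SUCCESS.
195

To calculate recovery time:

1. Find ERROR event for auth-service: 2024-01-28T15:10:00
2. Find next SUCCESS event for auth-service: 2024-01-28T15:13:15
3. Recovery time: 2024-01-28T15:13:15 - 2024-01-28T15:10:00 = 195 seconds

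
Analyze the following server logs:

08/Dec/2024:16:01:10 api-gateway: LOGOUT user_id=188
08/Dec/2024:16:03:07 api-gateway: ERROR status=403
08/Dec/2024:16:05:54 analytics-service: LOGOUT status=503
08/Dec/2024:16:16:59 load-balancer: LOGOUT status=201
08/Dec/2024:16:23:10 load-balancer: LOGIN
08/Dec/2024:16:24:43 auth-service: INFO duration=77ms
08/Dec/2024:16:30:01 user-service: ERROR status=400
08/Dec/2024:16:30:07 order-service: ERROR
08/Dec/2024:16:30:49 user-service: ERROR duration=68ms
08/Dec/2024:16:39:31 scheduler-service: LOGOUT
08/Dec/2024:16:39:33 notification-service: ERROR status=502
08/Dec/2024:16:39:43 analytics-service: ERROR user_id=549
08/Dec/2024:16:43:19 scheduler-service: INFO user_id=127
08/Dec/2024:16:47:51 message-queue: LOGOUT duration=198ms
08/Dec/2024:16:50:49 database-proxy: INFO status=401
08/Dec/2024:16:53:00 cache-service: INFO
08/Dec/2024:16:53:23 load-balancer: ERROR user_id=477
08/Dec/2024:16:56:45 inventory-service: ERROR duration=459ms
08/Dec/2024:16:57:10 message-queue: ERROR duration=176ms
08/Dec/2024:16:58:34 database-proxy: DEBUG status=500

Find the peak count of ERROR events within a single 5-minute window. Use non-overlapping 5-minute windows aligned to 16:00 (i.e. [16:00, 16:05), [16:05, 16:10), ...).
3

To find the burst window:

1. Divide the log period into non-overlapping 5-minute windows starting at 16:00
2. Count ERROR events in each window
3. Find the window with maximum count
4. Maximum events in a window: 3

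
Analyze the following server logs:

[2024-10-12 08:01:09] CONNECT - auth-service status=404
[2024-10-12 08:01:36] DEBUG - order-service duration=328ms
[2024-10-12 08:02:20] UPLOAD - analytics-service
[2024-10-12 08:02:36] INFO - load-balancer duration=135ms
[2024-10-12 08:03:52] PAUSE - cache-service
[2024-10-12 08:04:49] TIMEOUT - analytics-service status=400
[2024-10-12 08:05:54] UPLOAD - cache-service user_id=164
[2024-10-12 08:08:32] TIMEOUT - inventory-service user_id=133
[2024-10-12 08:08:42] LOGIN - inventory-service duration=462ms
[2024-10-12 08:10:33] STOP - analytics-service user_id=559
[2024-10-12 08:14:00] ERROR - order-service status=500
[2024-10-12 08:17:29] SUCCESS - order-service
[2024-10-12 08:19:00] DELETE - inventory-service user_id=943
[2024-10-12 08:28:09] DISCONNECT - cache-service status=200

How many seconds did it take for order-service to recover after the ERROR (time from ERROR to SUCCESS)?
209

To calculate recovery time:

1. Find ERROR event for order-service: 2024-10-12 08:14:00
2. Find next SUCCESS event for order-service: 2024-10-12 08:17:29
3. Recovery time: 2024-10-12 08:17:29 - 2024-10-12 08:14:00 = 209 seconds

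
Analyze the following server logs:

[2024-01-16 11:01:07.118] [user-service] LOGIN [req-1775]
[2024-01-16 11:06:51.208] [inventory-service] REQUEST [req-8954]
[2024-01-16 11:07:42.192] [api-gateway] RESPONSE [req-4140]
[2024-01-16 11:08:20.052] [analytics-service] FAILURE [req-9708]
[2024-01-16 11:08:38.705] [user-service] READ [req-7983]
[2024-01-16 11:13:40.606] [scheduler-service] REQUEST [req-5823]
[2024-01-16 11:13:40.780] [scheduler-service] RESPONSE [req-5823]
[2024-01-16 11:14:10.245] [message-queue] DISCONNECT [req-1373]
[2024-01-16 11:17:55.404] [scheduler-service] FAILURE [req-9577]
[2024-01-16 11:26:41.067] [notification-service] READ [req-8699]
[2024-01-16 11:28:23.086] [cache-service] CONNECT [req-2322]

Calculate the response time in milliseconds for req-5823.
174

To calculate latency:

1. Find REQUEST with id req-5823: 2024-01-16 11:13:40.606
2. Find RESPONSE with id req-5823: 2024-01-16 11:13:40.780
3. Latency: 2024-01-16 11:13:40.780 - 2024-01-16 11:13:40.606 = 174ms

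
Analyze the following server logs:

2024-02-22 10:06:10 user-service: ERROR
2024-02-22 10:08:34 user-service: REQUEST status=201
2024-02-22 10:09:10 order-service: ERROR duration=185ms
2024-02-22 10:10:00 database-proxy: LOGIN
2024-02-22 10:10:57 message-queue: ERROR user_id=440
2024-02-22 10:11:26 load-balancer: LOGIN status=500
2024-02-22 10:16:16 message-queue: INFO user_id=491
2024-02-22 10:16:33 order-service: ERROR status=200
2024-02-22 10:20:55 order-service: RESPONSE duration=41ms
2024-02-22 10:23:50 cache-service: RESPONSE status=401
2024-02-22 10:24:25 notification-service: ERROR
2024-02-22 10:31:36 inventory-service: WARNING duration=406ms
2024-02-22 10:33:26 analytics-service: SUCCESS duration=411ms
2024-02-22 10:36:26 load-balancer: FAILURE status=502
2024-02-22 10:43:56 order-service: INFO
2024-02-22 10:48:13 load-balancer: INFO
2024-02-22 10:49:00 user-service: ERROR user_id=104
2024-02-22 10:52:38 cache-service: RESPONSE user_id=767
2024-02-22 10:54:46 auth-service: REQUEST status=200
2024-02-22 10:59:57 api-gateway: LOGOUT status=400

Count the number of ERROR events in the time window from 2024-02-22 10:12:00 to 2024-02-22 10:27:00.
2

To count events in the time window:

1. Window boundaries: 2024-02-22 10:12:00 to 2024-02-22 10:27:00
2. Filter for ERROR events within this window
3. Count matching events: 2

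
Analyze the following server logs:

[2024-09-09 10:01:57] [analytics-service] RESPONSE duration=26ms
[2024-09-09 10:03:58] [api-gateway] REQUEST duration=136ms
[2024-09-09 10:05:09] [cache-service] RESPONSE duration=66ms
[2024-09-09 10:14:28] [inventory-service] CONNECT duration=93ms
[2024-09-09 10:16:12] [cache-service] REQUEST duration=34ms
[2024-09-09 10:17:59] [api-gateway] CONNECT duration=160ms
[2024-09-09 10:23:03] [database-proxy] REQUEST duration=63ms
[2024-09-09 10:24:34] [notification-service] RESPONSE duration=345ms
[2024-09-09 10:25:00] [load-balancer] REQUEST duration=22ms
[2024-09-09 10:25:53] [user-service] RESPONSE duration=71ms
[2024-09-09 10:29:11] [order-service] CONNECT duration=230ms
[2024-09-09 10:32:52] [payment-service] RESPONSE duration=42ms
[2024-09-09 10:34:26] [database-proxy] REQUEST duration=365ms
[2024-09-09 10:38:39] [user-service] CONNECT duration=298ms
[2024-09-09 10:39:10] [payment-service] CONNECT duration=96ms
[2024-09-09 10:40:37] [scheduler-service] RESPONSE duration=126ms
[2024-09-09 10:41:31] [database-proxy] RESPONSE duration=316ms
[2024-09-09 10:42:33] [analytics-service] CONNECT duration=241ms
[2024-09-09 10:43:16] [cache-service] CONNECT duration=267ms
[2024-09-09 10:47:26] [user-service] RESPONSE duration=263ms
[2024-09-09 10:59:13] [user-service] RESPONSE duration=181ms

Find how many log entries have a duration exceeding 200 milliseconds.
8

To count timeouts:

1. Threshold: 200ms
2. Extract duration from each log entry
3. Count entries where duration > 200
4. Timeout count: 8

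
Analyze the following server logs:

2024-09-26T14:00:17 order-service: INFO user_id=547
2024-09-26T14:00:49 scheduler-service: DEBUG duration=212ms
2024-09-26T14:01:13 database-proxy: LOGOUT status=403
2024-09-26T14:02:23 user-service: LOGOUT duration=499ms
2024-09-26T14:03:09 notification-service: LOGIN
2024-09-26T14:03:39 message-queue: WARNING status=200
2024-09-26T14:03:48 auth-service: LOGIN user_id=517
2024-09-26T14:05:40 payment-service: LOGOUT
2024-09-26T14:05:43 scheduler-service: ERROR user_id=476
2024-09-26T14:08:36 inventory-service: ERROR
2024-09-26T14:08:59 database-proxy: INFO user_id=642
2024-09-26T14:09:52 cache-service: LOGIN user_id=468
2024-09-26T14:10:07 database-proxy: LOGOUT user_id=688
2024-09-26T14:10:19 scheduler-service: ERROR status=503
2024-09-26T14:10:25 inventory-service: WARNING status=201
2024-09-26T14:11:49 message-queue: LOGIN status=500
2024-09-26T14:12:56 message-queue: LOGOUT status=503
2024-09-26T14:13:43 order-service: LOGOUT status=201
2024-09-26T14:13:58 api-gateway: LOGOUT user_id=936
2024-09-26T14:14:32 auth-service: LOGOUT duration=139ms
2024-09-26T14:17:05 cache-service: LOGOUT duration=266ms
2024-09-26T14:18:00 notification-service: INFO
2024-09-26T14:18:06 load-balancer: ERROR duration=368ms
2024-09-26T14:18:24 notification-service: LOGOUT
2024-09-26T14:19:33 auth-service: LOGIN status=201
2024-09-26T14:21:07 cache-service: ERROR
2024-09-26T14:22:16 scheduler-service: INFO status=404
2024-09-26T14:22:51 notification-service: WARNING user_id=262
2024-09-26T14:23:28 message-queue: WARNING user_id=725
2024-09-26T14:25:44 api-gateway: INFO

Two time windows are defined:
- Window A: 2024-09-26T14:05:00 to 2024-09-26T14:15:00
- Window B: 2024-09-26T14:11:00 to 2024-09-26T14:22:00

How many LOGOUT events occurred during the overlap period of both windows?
4

To find overlap events:

1. Window A: 2024-09-26T14:05:00 to 2024-09-26T14:15:00
2. Window B: 2024-09-26T14:11:00 to 2024-09-26T14:22:00
3. Overlap period: 2024-09-26T14:11:00 to 2024-09-26T14:15:00
4. Count LOGOUT events in overlap: 4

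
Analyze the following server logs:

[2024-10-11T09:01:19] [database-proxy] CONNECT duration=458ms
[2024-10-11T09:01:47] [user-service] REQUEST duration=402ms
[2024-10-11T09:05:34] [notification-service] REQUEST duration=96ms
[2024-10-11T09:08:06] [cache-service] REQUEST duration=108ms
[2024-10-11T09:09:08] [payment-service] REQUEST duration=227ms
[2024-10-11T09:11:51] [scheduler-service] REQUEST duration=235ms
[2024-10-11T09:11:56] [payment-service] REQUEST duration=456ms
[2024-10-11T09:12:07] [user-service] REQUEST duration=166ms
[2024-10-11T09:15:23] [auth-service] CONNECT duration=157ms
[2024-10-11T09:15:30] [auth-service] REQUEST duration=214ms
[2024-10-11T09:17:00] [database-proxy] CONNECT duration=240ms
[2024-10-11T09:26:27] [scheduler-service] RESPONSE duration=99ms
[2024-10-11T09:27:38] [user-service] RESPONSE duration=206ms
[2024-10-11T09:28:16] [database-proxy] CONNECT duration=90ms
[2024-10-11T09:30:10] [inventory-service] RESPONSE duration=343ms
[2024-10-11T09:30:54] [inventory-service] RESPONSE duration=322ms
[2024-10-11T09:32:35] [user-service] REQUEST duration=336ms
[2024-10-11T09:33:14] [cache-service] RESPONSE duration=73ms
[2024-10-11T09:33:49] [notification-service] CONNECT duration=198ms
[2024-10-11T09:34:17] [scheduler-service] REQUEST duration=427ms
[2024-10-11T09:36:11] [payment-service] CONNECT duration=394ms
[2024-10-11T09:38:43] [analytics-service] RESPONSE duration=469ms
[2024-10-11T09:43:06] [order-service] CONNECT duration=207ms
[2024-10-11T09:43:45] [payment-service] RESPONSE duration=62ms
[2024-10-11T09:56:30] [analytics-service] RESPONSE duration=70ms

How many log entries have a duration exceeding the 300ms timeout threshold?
9

To count timeouts:

1. Threshold: 300ms
2. Extract duration from each log entry
3. Count entries where duration > 300
4. Timeout count: 9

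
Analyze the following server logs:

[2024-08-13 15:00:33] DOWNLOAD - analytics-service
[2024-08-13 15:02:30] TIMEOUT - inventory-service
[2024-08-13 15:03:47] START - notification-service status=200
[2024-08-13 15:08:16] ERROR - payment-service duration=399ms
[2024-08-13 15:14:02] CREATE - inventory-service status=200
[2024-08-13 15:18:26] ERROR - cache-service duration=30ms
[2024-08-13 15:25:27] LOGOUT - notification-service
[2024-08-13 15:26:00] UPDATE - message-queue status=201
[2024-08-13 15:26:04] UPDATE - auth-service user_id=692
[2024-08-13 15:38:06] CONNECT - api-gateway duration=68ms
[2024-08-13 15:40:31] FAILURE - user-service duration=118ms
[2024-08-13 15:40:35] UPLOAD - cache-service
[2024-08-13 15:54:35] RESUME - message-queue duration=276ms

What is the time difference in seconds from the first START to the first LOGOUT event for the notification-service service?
1300

To find the time between events:

1. Locate the first START event for notification-service: 2024-08-13 15:03:47
2. Locate the first LOGOUT event for notification-service: 2024-08-13 15:25:27
3. Calculate the difference: 2024-08-13 15:25:27 - 2024-08-13 15:03:47 = 1300 seconds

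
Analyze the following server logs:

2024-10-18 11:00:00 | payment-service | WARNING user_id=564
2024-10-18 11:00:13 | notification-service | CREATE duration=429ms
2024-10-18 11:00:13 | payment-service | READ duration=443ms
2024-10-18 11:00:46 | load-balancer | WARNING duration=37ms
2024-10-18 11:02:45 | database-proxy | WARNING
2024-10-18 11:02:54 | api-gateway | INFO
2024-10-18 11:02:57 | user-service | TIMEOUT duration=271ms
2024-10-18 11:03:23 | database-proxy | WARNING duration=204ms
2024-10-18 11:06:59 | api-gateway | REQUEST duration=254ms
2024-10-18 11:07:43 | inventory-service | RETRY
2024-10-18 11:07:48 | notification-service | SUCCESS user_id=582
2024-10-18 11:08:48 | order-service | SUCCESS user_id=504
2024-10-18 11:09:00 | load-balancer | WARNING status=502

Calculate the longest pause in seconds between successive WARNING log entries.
337

To find the longest gap:

1. Extract all WARNING events in chronological order
2. Calculate time differences between consecutive events
3. Find the maximum difference
4. Longest gap: 337 seconds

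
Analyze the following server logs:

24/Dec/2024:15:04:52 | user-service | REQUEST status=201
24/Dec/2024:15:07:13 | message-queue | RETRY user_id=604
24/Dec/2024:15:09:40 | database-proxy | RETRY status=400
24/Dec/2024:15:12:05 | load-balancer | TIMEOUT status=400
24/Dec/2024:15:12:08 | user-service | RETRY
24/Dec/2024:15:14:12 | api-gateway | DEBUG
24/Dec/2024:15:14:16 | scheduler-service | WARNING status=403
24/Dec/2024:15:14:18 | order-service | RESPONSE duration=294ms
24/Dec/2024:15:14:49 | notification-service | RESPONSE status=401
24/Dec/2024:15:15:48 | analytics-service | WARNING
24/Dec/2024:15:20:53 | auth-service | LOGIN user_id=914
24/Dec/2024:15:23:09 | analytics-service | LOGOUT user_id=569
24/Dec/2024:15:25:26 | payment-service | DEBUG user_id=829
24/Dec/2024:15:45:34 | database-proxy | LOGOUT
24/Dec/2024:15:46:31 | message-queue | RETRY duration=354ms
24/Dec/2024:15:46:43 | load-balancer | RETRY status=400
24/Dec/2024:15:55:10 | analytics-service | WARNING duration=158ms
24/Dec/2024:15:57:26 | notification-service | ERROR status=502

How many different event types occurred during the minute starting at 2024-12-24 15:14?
3

To count unique event types:

1. Filter events in the minute starting at 2024-12-24 15:14
2. Extract event types from matching entries
3. Count unique types: 3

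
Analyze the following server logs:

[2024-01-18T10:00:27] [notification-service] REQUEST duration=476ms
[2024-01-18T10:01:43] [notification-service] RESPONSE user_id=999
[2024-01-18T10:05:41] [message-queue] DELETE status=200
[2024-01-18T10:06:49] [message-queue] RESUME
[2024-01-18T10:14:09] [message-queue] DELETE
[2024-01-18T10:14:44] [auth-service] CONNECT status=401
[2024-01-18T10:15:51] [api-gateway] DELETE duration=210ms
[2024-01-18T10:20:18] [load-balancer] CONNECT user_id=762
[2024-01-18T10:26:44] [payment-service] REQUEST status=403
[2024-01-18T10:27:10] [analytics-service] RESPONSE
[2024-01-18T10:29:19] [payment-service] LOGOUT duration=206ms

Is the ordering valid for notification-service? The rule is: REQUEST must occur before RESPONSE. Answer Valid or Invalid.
Valid

To validate ordering:

1. Required order: REQUEST → RESPONSE
2. Rule: REQUEST must occur before RESPONSE
3. Check actual order of events for notification-service
4. Result: Valid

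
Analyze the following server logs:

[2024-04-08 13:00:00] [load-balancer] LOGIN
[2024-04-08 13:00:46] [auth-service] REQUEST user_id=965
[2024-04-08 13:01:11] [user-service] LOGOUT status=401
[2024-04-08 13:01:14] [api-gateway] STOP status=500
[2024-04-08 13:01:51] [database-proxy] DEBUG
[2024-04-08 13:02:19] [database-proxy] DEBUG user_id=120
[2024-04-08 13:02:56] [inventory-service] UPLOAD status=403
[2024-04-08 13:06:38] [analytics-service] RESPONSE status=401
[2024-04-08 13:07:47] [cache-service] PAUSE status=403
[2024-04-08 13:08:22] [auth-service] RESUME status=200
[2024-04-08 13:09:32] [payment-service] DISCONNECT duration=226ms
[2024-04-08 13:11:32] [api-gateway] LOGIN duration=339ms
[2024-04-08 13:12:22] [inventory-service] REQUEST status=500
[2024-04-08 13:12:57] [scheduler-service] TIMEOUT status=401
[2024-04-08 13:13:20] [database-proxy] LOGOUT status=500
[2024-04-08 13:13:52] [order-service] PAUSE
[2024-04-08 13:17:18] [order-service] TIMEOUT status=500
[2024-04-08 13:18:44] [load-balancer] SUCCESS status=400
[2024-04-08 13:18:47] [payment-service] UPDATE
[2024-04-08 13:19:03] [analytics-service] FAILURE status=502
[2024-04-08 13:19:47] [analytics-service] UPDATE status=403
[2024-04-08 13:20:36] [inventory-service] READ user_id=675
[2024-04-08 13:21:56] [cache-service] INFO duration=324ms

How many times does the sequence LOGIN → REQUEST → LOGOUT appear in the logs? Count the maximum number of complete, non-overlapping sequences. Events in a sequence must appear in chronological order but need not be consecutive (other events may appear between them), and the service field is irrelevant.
2

To count sequences:

1. Look for pattern: LOGIN → REQUEST → LOGOUT
2. Greedily scan the log in chronological order, matching each sequence element in turn (ignoring service)
3. Each time the full pattern completes, increment the count and restart matching from the next event
4. Complete non-overlapping sequences found: 2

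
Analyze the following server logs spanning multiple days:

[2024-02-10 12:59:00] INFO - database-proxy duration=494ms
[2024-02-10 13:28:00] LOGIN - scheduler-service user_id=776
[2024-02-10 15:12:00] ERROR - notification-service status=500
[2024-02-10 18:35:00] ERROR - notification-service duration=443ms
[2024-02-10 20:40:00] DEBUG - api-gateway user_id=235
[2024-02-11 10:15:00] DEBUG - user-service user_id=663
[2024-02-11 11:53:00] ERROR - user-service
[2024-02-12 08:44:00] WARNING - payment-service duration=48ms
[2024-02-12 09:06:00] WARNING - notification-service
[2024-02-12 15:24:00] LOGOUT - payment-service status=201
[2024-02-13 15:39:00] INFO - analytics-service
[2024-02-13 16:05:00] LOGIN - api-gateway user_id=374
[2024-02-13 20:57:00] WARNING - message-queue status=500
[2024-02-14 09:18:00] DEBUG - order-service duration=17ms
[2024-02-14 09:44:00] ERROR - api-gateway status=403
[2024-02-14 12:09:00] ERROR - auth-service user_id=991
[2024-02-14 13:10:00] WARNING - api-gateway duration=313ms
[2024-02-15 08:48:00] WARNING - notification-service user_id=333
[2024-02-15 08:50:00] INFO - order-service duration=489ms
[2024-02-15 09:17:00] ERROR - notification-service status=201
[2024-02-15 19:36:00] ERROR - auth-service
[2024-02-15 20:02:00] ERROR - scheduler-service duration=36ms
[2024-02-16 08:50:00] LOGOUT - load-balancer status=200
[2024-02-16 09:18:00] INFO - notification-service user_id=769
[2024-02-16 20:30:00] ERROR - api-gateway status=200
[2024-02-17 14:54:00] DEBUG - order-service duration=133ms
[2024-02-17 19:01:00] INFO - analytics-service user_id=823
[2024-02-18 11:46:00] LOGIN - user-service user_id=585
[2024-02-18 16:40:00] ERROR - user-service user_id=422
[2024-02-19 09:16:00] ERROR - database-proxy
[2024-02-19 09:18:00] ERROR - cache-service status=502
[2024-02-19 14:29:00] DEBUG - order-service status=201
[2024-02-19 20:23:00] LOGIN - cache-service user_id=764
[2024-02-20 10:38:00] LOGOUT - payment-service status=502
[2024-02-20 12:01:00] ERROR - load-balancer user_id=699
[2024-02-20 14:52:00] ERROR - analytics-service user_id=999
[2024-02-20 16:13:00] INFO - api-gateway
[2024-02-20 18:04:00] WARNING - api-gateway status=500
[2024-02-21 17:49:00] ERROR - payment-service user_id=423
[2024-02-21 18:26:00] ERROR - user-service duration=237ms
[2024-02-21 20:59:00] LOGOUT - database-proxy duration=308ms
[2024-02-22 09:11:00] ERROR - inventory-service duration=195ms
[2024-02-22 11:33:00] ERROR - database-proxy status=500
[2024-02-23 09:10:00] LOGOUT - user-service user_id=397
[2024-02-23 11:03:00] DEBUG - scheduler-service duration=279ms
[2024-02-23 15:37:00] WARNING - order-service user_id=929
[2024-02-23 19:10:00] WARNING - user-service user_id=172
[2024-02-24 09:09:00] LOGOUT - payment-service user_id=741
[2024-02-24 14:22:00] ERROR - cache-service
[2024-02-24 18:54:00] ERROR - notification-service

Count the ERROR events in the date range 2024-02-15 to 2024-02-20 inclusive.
9

To filter by date range:

1. Date range: 2024-02-15 through 2024-02-20, both dates inclusive
2. Filter for ERROR events whose date falls in this range
3. Count matching events: 9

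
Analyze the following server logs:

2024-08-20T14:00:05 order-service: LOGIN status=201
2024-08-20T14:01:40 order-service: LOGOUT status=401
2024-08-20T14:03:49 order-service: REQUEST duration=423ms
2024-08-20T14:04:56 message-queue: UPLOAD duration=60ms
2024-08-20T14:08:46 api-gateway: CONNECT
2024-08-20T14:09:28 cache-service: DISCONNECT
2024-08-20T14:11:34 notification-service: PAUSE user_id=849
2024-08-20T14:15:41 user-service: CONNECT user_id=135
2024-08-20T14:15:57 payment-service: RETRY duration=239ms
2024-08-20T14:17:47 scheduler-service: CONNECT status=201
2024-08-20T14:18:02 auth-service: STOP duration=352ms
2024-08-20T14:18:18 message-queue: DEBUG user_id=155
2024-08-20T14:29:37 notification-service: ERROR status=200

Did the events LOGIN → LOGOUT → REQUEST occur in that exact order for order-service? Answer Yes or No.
Yes

To verify sequence order:

1. Find all events in sequence LOGIN → LOGOUT → REQUEST for order-service
2. Extract their timestamps
3. Check if timestamps are in ascending order
4. Result: Yes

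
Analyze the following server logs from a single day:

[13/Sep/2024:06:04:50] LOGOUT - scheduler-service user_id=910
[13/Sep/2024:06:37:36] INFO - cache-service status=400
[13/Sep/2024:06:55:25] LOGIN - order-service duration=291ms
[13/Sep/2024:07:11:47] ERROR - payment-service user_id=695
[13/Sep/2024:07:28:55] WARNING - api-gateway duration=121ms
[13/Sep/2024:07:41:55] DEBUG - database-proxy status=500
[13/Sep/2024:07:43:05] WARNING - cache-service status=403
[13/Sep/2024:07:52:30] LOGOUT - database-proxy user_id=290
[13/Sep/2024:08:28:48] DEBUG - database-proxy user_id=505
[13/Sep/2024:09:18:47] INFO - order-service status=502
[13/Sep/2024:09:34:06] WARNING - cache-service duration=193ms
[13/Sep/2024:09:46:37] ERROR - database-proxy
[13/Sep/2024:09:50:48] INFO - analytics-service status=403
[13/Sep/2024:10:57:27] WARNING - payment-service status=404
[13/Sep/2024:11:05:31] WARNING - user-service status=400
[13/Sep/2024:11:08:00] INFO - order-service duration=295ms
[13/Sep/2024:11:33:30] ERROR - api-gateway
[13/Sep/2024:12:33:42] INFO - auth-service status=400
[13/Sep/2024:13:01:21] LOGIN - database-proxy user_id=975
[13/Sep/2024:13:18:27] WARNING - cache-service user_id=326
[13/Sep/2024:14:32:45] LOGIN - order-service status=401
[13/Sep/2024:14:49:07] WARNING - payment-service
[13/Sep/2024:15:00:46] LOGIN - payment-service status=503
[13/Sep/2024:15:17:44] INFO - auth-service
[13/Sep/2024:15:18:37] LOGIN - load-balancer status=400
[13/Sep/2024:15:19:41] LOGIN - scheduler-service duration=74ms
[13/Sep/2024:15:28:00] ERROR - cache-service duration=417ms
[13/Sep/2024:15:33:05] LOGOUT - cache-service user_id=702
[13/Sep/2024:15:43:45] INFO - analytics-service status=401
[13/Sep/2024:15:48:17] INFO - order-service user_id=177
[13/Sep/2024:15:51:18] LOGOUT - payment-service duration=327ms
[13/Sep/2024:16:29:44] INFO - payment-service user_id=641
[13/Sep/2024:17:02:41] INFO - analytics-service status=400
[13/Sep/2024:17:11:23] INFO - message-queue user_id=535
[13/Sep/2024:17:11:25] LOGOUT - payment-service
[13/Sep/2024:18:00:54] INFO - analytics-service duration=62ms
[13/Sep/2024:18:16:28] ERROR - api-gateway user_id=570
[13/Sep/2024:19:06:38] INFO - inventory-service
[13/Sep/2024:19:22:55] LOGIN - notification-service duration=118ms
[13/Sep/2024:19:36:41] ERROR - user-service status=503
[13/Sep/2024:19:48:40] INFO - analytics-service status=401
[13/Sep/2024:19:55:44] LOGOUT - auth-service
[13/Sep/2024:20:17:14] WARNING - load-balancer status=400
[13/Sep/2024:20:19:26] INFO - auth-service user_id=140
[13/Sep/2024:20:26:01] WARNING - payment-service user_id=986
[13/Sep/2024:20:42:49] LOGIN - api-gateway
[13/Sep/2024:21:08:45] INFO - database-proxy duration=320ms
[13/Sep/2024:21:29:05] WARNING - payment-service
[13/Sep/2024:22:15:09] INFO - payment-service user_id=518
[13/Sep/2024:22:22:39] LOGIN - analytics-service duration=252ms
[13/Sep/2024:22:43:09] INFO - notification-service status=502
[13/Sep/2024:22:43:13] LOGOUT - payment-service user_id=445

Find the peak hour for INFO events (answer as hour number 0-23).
15

To find the peak hour:

1. Group all INFO events by hour
2. Count events in each hour
3. Find hour with maximum count
4. Peak hour: 15 (with 3 events)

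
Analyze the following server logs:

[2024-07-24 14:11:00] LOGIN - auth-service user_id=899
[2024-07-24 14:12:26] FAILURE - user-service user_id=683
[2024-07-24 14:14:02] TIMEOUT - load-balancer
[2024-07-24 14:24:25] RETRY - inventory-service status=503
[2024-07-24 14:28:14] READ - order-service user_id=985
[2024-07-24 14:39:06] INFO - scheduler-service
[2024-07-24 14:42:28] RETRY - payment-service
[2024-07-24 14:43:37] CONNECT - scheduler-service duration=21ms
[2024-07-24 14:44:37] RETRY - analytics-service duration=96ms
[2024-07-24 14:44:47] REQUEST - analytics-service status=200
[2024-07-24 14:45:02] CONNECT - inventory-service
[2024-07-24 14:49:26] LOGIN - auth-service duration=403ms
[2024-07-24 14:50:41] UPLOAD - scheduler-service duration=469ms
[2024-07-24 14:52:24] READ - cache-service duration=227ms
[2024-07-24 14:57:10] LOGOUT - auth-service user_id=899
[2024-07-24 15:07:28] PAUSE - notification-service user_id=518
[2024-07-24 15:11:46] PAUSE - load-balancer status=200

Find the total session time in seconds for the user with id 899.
2770

To calculate session duration:

1. Find LOGIN event for user_id=899: 2024-07-24 14:11:00
2. Find LOGOUT event for user_id=899: 2024-07-24 14:57:10
3. Session duration: 2024-07-24 14:57:10 - 2024-07-24 14:11:00 = 2770 seconds (46 minutes)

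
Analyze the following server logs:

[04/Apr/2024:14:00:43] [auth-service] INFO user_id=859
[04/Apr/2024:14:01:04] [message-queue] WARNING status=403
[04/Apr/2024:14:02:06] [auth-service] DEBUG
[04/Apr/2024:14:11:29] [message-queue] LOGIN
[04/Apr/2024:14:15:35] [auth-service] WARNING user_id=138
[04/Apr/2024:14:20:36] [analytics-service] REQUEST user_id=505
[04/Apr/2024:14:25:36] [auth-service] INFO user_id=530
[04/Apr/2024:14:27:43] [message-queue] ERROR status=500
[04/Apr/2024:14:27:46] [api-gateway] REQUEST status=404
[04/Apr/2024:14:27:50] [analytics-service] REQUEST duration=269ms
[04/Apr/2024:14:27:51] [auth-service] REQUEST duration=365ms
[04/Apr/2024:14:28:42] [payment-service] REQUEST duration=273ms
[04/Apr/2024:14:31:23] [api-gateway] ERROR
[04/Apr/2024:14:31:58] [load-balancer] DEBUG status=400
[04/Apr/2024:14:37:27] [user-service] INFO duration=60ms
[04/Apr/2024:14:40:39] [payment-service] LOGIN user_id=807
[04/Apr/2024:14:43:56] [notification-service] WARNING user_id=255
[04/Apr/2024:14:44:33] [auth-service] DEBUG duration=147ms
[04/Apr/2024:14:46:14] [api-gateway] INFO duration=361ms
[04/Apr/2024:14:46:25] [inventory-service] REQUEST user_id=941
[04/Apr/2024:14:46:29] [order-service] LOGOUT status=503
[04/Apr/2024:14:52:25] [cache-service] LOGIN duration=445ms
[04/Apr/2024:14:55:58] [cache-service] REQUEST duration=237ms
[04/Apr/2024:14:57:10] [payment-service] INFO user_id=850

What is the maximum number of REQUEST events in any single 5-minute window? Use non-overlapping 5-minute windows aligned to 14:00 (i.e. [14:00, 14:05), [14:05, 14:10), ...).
4

To find the burst window:

1. Divide the log period into non-overlapping 5-minute windows starting at 14:00
2. Count REQUEST events in each window
3. Find the window with maximum count
4. Maximum events in a window: 4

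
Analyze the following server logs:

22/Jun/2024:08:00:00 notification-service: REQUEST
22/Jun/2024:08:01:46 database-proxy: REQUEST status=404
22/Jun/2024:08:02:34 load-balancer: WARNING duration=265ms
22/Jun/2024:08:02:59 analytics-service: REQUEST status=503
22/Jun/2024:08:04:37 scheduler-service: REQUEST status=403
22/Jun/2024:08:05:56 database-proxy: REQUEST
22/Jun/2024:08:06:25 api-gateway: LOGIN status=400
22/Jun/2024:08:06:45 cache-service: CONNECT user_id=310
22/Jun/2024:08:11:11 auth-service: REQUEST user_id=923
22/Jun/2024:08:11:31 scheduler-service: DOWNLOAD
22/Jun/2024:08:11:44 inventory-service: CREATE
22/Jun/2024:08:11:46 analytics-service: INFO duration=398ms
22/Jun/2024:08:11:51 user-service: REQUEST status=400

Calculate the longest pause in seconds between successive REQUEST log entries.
315

To find the longest gap:

1. Extract all REQUEST events in chronological order
2. Calculate time differences between consecutive events
3. Find the maximum difference
4. Longest gap: 315 seconds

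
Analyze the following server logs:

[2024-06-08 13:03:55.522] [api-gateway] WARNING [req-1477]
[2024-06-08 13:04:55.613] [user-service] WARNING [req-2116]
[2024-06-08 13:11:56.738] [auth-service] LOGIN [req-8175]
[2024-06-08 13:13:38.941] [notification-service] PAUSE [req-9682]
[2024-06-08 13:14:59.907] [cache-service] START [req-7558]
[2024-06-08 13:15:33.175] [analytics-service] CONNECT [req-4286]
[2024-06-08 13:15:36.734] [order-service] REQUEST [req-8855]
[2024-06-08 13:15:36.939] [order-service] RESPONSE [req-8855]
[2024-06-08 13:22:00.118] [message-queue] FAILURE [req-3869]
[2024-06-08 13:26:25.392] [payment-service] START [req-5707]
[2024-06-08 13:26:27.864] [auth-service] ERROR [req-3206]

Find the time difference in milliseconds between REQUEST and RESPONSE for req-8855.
205

To calculate latency:

1. Find REQUEST with id req-8855: 2024-06-08 13:15:36.734
2. Find RESPONSE with id req-8855: 2024-06-08 13:15:36.939
3. Latency: 2024-06-08 13:15:36.939 - 2024-06-08 13:15:36.734 = 205ms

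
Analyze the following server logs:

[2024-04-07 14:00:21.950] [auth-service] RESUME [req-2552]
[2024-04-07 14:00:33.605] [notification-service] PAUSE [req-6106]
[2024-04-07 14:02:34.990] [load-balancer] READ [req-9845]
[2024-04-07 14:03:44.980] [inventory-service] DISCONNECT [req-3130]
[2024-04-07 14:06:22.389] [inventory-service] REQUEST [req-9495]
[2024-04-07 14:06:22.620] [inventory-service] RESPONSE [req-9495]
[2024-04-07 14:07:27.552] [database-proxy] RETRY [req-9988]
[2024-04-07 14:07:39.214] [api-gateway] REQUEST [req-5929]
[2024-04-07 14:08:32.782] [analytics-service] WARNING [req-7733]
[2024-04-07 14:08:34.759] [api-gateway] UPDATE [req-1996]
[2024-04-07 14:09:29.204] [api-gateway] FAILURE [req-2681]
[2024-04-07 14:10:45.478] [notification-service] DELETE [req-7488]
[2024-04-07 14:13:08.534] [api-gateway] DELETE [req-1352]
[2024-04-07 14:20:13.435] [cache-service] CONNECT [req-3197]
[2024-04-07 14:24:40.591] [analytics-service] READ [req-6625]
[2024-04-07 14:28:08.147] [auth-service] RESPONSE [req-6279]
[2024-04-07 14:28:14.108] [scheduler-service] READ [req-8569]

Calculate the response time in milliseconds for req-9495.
231

To calculate latency:

1. Find REQUEST with id req-9495: 2024-04-07 14:06:22.389
2. Find RESPONSE with id req-9495: 2024-04-07 14:06:22.620
3. Latency: 2024-04-07 14:06:22.620 - 2024-04-07 14:06:22.389 = 231ms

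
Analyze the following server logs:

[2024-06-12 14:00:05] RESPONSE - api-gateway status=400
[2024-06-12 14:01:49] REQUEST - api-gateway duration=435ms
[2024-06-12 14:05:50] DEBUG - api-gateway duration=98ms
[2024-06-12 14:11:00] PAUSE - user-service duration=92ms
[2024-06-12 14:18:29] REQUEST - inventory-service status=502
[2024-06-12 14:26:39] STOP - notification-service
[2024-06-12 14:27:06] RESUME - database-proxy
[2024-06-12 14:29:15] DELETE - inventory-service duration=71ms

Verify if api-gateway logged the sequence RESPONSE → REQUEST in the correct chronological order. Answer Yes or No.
Yes

To verify sequence order:

1. Find all events in sequence RESPONSE → REQUEST for api-gateway
2. Extract their timestamps
3. Check if timestamps are in ascending order
4. Result: Yes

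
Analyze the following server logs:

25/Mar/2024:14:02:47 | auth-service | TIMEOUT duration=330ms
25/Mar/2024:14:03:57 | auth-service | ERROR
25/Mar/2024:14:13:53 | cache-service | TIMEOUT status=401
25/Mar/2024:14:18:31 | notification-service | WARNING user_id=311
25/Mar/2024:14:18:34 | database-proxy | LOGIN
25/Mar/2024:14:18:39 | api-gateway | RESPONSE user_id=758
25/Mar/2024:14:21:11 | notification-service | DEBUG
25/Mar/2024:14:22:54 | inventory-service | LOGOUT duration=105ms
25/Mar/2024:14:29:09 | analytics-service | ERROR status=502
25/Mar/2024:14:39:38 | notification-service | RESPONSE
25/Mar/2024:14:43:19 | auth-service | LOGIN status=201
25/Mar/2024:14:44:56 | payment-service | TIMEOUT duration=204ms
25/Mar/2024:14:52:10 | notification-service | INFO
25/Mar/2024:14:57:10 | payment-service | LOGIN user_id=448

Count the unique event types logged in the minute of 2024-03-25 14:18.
3

To count unique event types:

1. Filter events in the minute starting at 2024-03-25 14:18
2. Extract event types from matching entries
3. Count unique types: 3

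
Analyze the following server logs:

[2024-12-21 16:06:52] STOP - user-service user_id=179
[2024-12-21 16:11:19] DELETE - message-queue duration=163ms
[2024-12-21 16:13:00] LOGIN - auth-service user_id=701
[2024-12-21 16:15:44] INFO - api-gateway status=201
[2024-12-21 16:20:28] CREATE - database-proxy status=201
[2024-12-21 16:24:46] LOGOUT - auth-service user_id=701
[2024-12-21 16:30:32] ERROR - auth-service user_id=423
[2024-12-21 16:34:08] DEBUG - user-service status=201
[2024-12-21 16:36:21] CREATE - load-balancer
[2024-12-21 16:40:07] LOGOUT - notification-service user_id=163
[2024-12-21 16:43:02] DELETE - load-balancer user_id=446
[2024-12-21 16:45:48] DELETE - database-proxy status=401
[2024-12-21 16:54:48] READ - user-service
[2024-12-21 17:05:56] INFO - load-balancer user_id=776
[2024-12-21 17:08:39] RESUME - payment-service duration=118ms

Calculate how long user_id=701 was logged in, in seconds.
706

To calculate session duration:

1. Find LOGIN event for user_id=701: 2024-12-21 16:13:00
2. Find LOGOUT event for user_id=701: 2024-12-21 16:24:46
3. Session duration: 2024-12-21 16:24:46 - 2024-12-21 16:13:00 = 706 seconds (11 minutes)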